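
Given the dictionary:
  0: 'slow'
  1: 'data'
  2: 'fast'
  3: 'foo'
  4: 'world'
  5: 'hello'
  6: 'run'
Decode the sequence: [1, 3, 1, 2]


Look up each index in the dictionary:
  1 -> 'data'
  3 -> 'foo'
  1 -> 'data'
  2 -> 'fast'

Decoded: "data foo data fast"


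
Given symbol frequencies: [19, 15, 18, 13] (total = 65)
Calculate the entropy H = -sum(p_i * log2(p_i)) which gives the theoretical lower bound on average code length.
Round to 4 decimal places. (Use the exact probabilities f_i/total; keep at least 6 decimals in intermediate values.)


Per-symbol terms -p_i * log2(p_i) with p_i = f_i/65:
  p = 19/65 = 0.292308: log2(p) = -1.774440, -p*log2(p) = 0.518683
  p = 15/65 = 0.230769: log2(p) = -2.115477, -p*log2(p) = 0.488187
  p = 18/65 = 0.276923: log2(p) = -1.852443, -p*log2(p) = 0.512984
  p = 13/65 = 0.200000: log2(p) = -2.321928, -p*log2(p) = 0.464386
H = 0.518683 + 0.488187 + 0.512984 + 0.464386 = 1.984240

H = 1.9842 bits/symbol


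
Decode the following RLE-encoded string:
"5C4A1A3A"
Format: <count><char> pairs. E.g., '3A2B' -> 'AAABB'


Expanding each <count><char> pair:
  5C -> 'CCCCC'
  4A -> 'AAAA'
  1A -> 'A'
  3A -> 'AAA'

Decoded = CCCCCAAAAAAAA


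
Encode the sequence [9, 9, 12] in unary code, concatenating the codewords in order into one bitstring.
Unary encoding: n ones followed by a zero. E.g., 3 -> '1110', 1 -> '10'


Encode each number as n ones followed by a terminating 0:
  9 -> 1111111110 (10 bits)
  9 -> 1111111110 (10 bits)
  12 -> 1111111111110 (13 bits)
Total length = 10 + 10 + 13 = 33 bits.

Unary([9, 9, 12]) = 111111111011111111101111111111110 (33 bits)


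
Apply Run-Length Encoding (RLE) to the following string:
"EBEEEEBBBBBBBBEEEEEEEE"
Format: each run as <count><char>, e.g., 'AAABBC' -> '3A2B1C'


Scanning runs left to right:
  i=0: run of 'E' x 1 -> '1E'
  i=1: run of 'B' x 1 -> '1B'
  i=2: run of 'E' x 4 -> '4E'
  i=6: run of 'B' x 8 -> '8B'
  i=14: run of 'E' x 8 -> '8E'

RLE = 1E1B4E8B8E


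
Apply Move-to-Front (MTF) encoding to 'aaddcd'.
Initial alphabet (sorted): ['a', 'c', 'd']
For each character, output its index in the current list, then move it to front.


MTF encoding:
'a': index 0 in ['a', 'c', 'd'] -> ['a', 'c', 'd']
'a': index 0 in ['a', 'c', 'd'] -> ['a', 'c', 'd']
'd': index 2 in ['a', 'c', 'd'] -> ['d', 'a', 'c']
'd': index 0 in ['d', 'a', 'c'] -> ['d', 'a', 'c']
'c': index 2 in ['d', 'a', 'c'] -> ['c', 'd', 'a']
'd': index 1 in ['c', 'd', 'a'] -> ['d', 'c', 'a']


Output: [0, 0, 2, 0, 2, 1]


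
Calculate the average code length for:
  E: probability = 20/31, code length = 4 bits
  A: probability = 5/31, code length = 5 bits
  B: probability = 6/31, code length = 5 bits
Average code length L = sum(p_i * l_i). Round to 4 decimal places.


Weighted contributions p_i * l_i:
  E: (20/31) * 4 = 80/31
  A: (5/31) * 5 = 25/31
  B: (6/31) * 5 = 30/31
Sum = (80 + 25 + 30)/31 = 135/31

L = 135/31 = 4.3548 bits/symbol


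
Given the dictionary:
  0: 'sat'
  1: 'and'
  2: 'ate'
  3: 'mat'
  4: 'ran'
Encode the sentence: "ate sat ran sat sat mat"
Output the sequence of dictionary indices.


Look up each word in the dictionary:
  'ate' -> 2
  'sat' -> 0
  'ran' -> 4
  'sat' -> 0
  'sat' -> 0
  'mat' -> 3

Encoded: [2, 0, 4, 0, 0, 3]


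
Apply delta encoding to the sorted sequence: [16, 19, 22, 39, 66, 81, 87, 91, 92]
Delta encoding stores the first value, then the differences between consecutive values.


First value: 16
Deltas:
  19 - 16 = 3
  22 - 19 = 3
  39 - 22 = 17
  66 - 39 = 27
  81 - 66 = 15
  87 - 81 = 6
  91 - 87 = 4
  92 - 91 = 1


Delta encoded: [16, 3, 3, 17, 27, 15, 6, 4, 1]


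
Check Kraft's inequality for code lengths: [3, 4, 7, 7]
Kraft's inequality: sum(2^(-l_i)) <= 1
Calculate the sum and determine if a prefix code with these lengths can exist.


Sum = 2^(-3) + 2^(-4) + 2^(-7) + 2^(-7)
    = 0.125 + 0.0625 + 0.0078125 + 0.0078125
    = 26/128 = 0.203125
Since 0.203125 <= 1, Kraft's inequality IS satisfied.
A prefix code with these lengths CAN exist.

Kraft sum = 0.203125. Satisfied.


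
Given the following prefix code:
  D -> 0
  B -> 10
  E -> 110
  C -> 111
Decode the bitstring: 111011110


Decoding step by step:
Bits 111 -> C
Bits 0 -> D
Bits 111 -> C
Bits 10 -> B


Decoded message: CDCB


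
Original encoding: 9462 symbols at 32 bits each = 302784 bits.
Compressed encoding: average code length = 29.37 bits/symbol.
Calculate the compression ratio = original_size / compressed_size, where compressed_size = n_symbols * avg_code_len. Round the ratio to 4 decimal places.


original_size = n_symbols * orig_bits = 9462 * 32 = 302784 bits
compressed_size = n_symbols * avg_code_len = 9462 * 29.37 = 277898.94 bits
ratio = original_size / compressed_size = 302784 / 277898.94 = 1.0895

Compression ratio = 1.0895


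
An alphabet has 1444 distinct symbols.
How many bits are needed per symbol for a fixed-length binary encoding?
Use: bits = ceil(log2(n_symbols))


log2(1444) = 10.4959
Bracket: 2^10 = 1024 < 1444 <= 2^11 = 2048
So ceil(log2(1444)) = 11

bits = ceil(log2(1444)) = ceil(10.4959) = 11 bits


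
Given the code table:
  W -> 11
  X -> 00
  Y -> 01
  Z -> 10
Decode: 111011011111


Decoding:
11 -> W
10 -> Z
11 -> W
01 -> Y
11 -> W
11 -> W


Result: WZWYWW


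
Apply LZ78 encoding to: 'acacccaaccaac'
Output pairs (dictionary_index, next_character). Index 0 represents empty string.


LZ78 encoding steps:
Dictionary: {0: ''}
Step 1: w='' (idx 0), next='a' -> output (0, 'a'), add 'a' as idx 1
Step 2: w='' (idx 0), next='c' -> output (0, 'c'), add 'c' as idx 2
Step 3: w='a' (idx 1), next='c' -> output (1, 'c'), add 'ac' as idx 3
Step 4: w='c' (idx 2), next='c' -> output (2, 'c'), add 'cc' as idx 4
Step 5: w='a' (idx 1), next='a' -> output (1, 'a'), add 'aa' as idx 5
Step 6: w='cc' (idx 4), next='a' -> output (4, 'a'), add 'cca' as idx 6
Step 7: w='ac' (idx 3), end of input -> output (3, '')


Encoded: [(0, 'a'), (0, 'c'), (1, 'c'), (2, 'c'), (1, 'a'), (4, 'a'), (3, '')]


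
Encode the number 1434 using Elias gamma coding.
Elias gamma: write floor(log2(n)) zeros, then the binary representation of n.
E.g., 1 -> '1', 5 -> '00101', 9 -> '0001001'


num_bits = floor(log2(1434)) + 1 = 11
leading_zeros = num_bits - 1 = 10
binary(1434) = 10110011010

Elias gamma(1434) = '0000000000' + '10110011010' = 000000000010110011010 (21 bits)


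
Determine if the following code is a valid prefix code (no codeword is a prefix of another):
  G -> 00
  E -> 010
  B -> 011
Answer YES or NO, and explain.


Checking each pair (does one codeword prefix another?):
  G='00' vs E='010': no prefix
  G='00' vs B='011': no prefix
  E='010' vs G='00': no prefix
  E='010' vs B='011': no prefix
  B='011' vs G='00': no prefix
  B='011' vs E='010': no prefix
No violation found over all pairs.

YES -- this is a valid prefix code. No codeword is a prefix of any other codeword.


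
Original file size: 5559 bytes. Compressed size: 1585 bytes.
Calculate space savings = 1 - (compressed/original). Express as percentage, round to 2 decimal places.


ratio = compressed/original = 1585/5559 = 0.285123
savings = 1 - ratio = 1 - 0.285123 = 0.714877
as a percentage: 0.714877 * 100 = 71.49%

Space savings = 1 - 1585/5559 = 71.49%


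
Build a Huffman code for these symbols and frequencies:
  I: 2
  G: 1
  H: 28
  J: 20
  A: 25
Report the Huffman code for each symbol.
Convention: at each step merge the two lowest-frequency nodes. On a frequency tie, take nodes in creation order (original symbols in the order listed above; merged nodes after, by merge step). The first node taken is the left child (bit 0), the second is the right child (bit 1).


Huffman tree construction:
Step 1: Merge G(1) + I(2) = 3
Step 2: Merge (G+I)(3) + J(20) = 23
Step 3: Merge ((G+I)+J)(23) + A(25) = 48
Step 4: Merge H(28) + (((G+I)+J)+A)(48) = 76
Read each symbol's code off the tree from the root (left child = 0, right child = 1).

Codes:
  I: 1001 (length 4)
  G: 1000 (length 4)
  H: 0 (length 1)
  J: 101 (length 3)
  A: 11 (length 2)
Average code length: 150/76 = 1.9737 bits/symbol


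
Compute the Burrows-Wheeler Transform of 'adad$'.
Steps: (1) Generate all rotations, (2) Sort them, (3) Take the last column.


Rotations (sorted):
  0: $adad -> last char: d
  1: ad$ad -> last char: d
  2: adad$ -> last char: $
  3: d$ada -> last char: a
  4: dad$a -> last char: a


BWT = dd$aa


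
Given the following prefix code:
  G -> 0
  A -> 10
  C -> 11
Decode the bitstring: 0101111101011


Decoding step by step:
Bits 0 -> G
Bits 10 -> A
Bits 11 -> C
Bits 11 -> C
Bits 10 -> A
Bits 10 -> A
Bits 11 -> C


Decoded message: GACCAAC


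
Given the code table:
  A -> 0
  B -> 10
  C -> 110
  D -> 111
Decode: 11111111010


Decoding:
111 -> D
111 -> D
110 -> C
10 -> B


Result: DDCB


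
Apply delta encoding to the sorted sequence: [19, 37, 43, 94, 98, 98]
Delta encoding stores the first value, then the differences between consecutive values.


First value: 19
Deltas:
  37 - 19 = 18
  43 - 37 = 6
  94 - 43 = 51
  98 - 94 = 4
  98 - 98 = 0


Delta encoded: [19, 18, 6, 51, 4, 0]


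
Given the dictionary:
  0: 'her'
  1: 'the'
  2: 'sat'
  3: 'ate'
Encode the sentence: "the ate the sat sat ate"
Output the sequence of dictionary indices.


Look up each word in the dictionary:
  'the' -> 1
  'ate' -> 3
  'the' -> 1
  'sat' -> 2
  'sat' -> 2
  'ate' -> 3

Encoded: [1, 3, 1, 2, 2, 3]


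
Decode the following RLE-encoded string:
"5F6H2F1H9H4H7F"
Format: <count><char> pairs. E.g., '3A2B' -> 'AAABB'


Expanding each <count><char> pair:
  5F -> 'FFFFF'
  6H -> 'HHHHHH'
  2F -> 'FF'
  1H -> 'H'
  9H -> 'HHHHHHHHH'
  4H -> 'HHHH'
  7F -> 'FFFFFFF'

Decoded = FFFFFHHHHHHFFHHHHHHHHHHHHHHFFFFFFF


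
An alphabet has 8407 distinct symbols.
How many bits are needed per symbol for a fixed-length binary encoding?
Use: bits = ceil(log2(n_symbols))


log2(8407) = 13.0374
Bracket: 2^13 = 8192 < 8407 <= 2^14 = 16384
So ceil(log2(8407)) = 14

bits = ceil(log2(8407)) = ceil(13.0374) = 14 bits


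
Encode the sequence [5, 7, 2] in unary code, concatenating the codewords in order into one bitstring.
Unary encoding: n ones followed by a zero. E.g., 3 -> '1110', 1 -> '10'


Encode each number as n ones followed by a terminating 0:
  5 -> 111110 (6 bits)
  7 -> 11111110 (8 bits)
  2 -> 110 (3 bits)
Total length = 6 + 8 + 3 = 17 bits.

Unary([5, 7, 2]) = 11111011111110110 (17 bits)


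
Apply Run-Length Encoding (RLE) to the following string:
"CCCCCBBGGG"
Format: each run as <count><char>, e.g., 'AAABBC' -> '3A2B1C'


Scanning runs left to right:
  i=0: run of 'C' x 5 -> '5C'
  i=5: run of 'B' x 2 -> '2B'
  i=7: run of 'G' x 3 -> '3G'

RLE = 5C2B3G


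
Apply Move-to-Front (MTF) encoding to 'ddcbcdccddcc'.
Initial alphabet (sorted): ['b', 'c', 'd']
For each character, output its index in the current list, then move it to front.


MTF encoding:
'd': index 2 in ['b', 'c', 'd'] -> ['d', 'b', 'c']
'd': index 0 in ['d', 'b', 'c'] -> ['d', 'b', 'c']
'c': index 2 in ['d', 'b', 'c'] -> ['c', 'd', 'b']
'b': index 2 in ['c', 'd', 'b'] -> ['b', 'c', 'd']
'c': index 1 in ['b', 'c', 'd'] -> ['c', 'b', 'd']
'd': index 2 in ['c', 'b', 'd'] -> ['d', 'c', 'b']
'c': index 1 in ['d', 'c', 'b'] -> ['c', 'd', 'b']
'c': index 0 in ['c', 'd', 'b'] -> ['c', 'd', 'b']
'd': index 1 in ['c', 'd', 'b'] -> ['d', 'c', 'b']
'd': index 0 in ['d', 'c', 'b'] -> ['d', 'c', 'b']
'c': index 1 in ['d', 'c', 'b'] -> ['c', 'd', 'b']
'c': index 0 in ['c', 'd', 'b'] -> ['c', 'd', 'b']


Output: [2, 0, 2, 2, 1, 2, 1, 0, 1, 0, 1, 0]


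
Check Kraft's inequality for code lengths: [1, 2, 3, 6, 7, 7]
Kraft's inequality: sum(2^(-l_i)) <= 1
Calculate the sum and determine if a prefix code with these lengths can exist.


Sum = 2^(-1) + 2^(-2) + 2^(-3) + 2^(-6) + 2^(-7) + 2^(-7)
    = 0.5 + 0.25 + 0.125 + 0.015625 + 0.0078125 + 0.0078125
    = 116/128 = 0.90625
Since 0.90625 <= 1, Kraft's inequality IS satisfied.
A prefix code with these lengths CAN exist.

Kraft sum = 0.90625. Satisfied.


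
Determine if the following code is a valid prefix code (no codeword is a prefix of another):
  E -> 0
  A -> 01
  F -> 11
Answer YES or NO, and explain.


Checking each pair (does one codeword prefix another?):
  E='0' vs A='01': prefix -- VIOLATION

NO -- this is NOT a valid prefix code. E (0) is a prefix of A (01).


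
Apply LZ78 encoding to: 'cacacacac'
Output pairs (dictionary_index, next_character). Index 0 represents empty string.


LZ78 encoding steps:
Dictionary: {0: ''}
Step 1: w='' (idx 0), next='c' -> output (0, 'c'), add 'c' as idx 1
Step 2: w='' (idx 0), next='a' -> output (0, 'a'), add 'a' as idx 2
Step 3: w='c' (idx 1), next='a' -> output (1, 'a'), add 'ca' as idx 3
Step 4: w='ca' (idx 3), next='c' -> output (3, 'c'), add 'cac' as idx 4
Step 5: w='a' (idx 2), next='c' -> output (2, 'c'), add 'ac' as idx 5


Encoded: [(0, 'c'), (0, 'a'), (1, 'a'), (3, 'c'), (2, 'c')]


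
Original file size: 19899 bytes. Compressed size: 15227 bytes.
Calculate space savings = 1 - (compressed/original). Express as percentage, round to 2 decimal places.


ratio = compressed/original = 15227/19899 = 0.765214
savings = 1 - ratio = 1 - 0.765214 = 0.234786
as a percentage: 0.234786 * 100 = 23.48%

Space savings = 1 - 15227/19899 = 23.48%


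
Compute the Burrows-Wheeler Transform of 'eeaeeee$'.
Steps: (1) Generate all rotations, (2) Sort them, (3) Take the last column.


Rotations (sorted):
  0: $eeaeeee -> last char: e
  1: aeeee$ee -> last char: e
  2: e$eeaeee -> last char: e
  3: eaeeee$e -> last char: e
  4: ee$eeaee -> last char: e
  5: eeaeeee$ -> last char: $
  6: eee$eeae -> last char: e
  7: eeee$eea -> last char: a


BWT = eeeee$ea


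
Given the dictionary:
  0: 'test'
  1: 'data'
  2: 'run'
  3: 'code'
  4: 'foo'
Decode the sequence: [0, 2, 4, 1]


Look up each index in the dictionary:
  0 -> 'test'
  2 -> 'run'
  4 -> 'foo'
  1 -> 'data'

Decoded: "test run foo data"


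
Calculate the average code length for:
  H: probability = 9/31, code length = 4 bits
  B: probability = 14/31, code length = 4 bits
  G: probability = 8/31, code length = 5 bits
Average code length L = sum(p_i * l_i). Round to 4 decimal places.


Weighted contributions p_i * l_i:
  H: (9/31) * 4 = 36/31
  B: (14/31) * 4 = 56/31
  G: (8/31) * 5 = 40/31
Sum = (36 + 56 + 40)/31 = 132/31

L = 132/31 = 4.2581 bits/symbol


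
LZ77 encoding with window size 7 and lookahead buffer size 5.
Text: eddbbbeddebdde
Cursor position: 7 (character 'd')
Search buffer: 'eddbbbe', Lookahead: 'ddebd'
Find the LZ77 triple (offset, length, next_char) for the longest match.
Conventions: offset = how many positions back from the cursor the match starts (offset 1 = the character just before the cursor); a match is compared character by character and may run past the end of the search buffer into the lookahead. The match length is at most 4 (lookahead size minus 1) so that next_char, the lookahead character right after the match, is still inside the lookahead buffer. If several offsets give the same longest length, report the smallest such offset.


Try each offset into the search buffer:
  offset=1 (pos 6, char 'e'): match length 0
  offset=2 (pos 5, char 'b'): match length 0
  offset=3 (pos 4, char 'b'): match length 0
  offset=4 (pos 3, char 'b'): match length 0
  offset=5 (pos 2, char 'd'): match length 1
  offset=6 (pos 1, char 'd'): match length 2
  offset=7 (pos 0, char 'e'): match length 0
Longest match has length 2 at offset 6.
next_char = character at position 7 + 2 = 9 -> 'e'

Best match: offset=6, length=2 (matching 'dd' starting at position 1)
LZ77 triple: (6, 2, 'e')


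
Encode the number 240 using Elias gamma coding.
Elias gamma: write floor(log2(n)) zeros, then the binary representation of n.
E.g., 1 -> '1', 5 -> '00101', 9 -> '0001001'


num_bits = floor(log2(240)) + 1 = 8
leading_zeros = num_bits - 1 = 7
binary(240) = 11110000

Elias gamma(240) = '0000000' + '11110000' = 000000011110000 (15 bits)


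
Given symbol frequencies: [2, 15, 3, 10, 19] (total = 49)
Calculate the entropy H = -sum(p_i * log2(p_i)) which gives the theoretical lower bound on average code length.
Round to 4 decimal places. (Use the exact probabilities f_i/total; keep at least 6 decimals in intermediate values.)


Per-symbol terms -p_i * log2(p_i) with p_i = f_i/49:
  p = 2/49 = 0.040816: log2(p) = -4.614710, -p*log2(p) = 0.188356
  p = 15/49 = 0.306122: log2(p) = -1.707819, -p*log2(p) = 0.522802
  p = 3/49 = 0.061224: log2(p) = -4.029747, -p*log2(p) = 0.246719
  p = 10/49 = 0.204082: log2(p) = -2.292782, -p*log2(p) = 0.467915
  p = 19/49 = 0.387755: log2(p) = -1.366782, -p*log2(p) = 0.529977
H = 0.188356 + 0.522802 + 0.246719 + 0.467915 + 0.529977 = 1.955769

H = 1.9558 bits/symbol


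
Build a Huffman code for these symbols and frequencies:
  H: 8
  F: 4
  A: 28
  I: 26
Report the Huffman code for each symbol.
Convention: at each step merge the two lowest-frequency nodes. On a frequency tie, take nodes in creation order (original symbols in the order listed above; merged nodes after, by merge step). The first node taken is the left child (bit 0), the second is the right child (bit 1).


Huffman tree construction:
Step 1: Merge F(4) + H(8) = 12
Step 2: Merge (F+H)(12) + I(26) = 38
Step 3: Merge A(28) + ((F+H)+I)(38) = 66
Read each symbol's code off the tree from the root (left child = 0, right child = 1).

Codes:
  H: 101 (length 3)
  F: 100 (length 3)
  A: 0 (length 1)
  I: 11 (length 2)
Average code length: 116/66 = 1.7576 bits/symbol


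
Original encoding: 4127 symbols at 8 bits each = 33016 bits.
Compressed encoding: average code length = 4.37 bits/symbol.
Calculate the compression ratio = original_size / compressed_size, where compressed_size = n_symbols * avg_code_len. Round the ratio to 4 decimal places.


original_size = n_symbols * orig_bits = 4127 * 8 = 33016 bits
compressed_size = n_symbols * avg_code_len = 4127 * 4.37 = 18034.99 bits
ratio = original_size / compressed_size = 33016 / 18034.99 = 1.8307

Compression ratio = 1.8307


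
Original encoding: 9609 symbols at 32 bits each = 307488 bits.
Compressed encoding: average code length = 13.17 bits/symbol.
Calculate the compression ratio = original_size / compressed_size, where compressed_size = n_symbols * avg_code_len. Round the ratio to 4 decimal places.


original_size = n_symbols * orig_bits = 9609 * 32 = 307488 bits
compressed_size = n_symbols * avg_code_len = 9609 * 13.17 = 126550.53 bits
ratio = original_size / compressed_size = 307488 / 126550.53 = 2.4298

Compression ratio = 2.4298


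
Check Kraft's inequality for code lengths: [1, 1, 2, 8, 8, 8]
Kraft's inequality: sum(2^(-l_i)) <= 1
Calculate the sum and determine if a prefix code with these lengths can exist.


Sum = 2^(-1) + 2^(-1) + 2^(-2) + 2^(-8) + 2^(-8) + 2^(-8)
    = 0.5 + 0.5 + 0.25 + 0.00390625 + 0.00390625 + 0.00390625
    = 323/256 = 1.26171875
Since 1.26171875 > 1, Kraft's inequality is NOT satisfied.
A prefix code with these lengths CANNOT exist.

Kraft sum = 1.26171875. Not satisfied.


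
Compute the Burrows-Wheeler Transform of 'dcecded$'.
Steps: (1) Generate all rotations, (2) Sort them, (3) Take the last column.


Rotations (sorted):
  0: $dcecded -> last char: d
  1: cded$dce -> last char: e
  2: cecded$d -> last char: d
  3: d$dcecde -> last char: e
  4: dcecded$ -> last char: $
  5: ded$dcec -> last char: c
  6: ecded$dc -> last char: c
  7: ed$dcecd -> last char: d


BWT = dede$ccd


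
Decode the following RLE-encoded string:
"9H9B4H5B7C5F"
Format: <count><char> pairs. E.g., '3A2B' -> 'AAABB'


Expanding each <count><char> pair:
  9H -> 'HHHHHHHHH'
  9B -> 'BBBBBBBBB'
  4H -> 'HHHH'
  5B -> 'BBBBB'
  7C -> 'CCCCCCC'
  5F -> 'FFFFF'

Decoded = HHHHHHHHHBBBBBBBBBHHHHBBBBBCCCCCCCFFFFF


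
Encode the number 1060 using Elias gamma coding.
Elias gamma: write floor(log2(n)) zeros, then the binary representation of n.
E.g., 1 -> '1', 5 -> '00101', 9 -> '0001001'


num_bits = floor(log2(1060)) + 1 = 11
leading_zeros = num_bits - 1 = 10
binary(1060) = 10000100100

Elias gamma(1060) = '0000000000' + '10000100100' = 000000000010000100100 (21 bits)


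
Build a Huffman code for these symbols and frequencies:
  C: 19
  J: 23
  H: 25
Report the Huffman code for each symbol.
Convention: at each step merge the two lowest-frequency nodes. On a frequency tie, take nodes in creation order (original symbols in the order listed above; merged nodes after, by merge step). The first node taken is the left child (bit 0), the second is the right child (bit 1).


Huffman tree construction:
Step 1: Merge C(19) + J(23) = 42
Step 2: Merge H(25) + (C+J)(42) = 67
Read each symbol's code off the tree from the root (left child = 0, right child = 1).

Codes:
  C: 10 (length 2)
  J: 11 (length 2)
  H: 0 (length 1)
Average code length: 109/67 = 1.6269 bits/symbol


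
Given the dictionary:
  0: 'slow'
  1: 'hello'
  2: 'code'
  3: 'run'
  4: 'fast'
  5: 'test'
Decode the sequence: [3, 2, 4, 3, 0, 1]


Look up each index in the dictionary:
  3 -> 'run'
  2 -> 'code'
  4 -> 'fast'
  3 -> 'run'
  0 -> 'slow'
  1 -> 'hello'

Decoded: "run code fast run slow hello"


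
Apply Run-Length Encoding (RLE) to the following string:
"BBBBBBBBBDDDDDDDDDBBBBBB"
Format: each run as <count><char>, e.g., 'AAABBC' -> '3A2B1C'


Scanning runs left to right:
  i=0: run of 'B' x 9 -> '9B'
  i=9: run of 'D' x 9 -> '9D'
  i=18: run of 'B' x 6 -> '6B'

RLE = 9B9D6B


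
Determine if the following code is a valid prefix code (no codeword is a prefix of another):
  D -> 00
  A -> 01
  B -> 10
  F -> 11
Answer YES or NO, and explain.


Checking each pair (does one codeword prefix another?):
  D='00' vs A='01': no prefix
  D='00' vs B='10': no prefix
  D='00' vs F='11': no prefix
  A='01' vs D='00': no prefix
  A='01' vs B='10': no prefix
  A='01' vs F='11': no prefix
  B='10' vs D='00': no prefix
  B='10' vs A='01': no prefix
  B='10' vs F='11': no prefix
  F='11' vs D='00': no prefix
  F='11' vs A='01': no prefix
  F='11' vs B='10': no prefix
No violation found over all pairs.

YES -- this is a valid prefix code. No codeword is a prefix of any other codeword.


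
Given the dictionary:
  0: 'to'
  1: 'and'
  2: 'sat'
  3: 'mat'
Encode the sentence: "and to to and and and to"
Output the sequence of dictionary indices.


Look up each word in the dictionary:
  'and' -> 1
  'to' -> 0
  'to' -> 0
  'and' -> 1
  'and' -> 1
  'and' -> 1
  'to' -> 0

Encoded: [1, 0, 0, 1, 1, 1, 0]


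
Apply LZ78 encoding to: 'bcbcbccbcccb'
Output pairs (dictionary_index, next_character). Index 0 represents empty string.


LZ78 encoding steps:
Dictionary: {0: ''}
Step 1: w='' (idx 0), next='b' -> output (0, 'b'), add 'b' as idx 1
Step 2: w='' (idx 0), next='c' -> output (0, 'c'), add 'c' as idx 2
Step 3: w='b' (idx 1), next='c' -> output (1, 'c'), add 'bc' as idx 3
Step 4: w='bc' (idx 3), next='c' -> output (3, 'c'), add 'bcc' as idx 4
Step 5: w='bcc' (idx 4), next='c' -> output (4, 'c'), add 'bccc' as idx 5
Step 6: w='b' (idx 1), end of input -> output (1, '')


Encoded: [(0, 'b'), (0, 'c'), (1, 'c'), (3, 'c'), (4, 'c'), (1, '')]


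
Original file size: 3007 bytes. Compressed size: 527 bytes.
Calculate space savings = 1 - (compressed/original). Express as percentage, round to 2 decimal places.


ratio = compressed/original = 527/3007 = 0.175258
savings = 1 - ratio = 1 - 0.175258 = 0.824742
as a percentage: 0.824742 * 100 = 82.47%

Space savings = 1 - 527/3007 = 82.47%


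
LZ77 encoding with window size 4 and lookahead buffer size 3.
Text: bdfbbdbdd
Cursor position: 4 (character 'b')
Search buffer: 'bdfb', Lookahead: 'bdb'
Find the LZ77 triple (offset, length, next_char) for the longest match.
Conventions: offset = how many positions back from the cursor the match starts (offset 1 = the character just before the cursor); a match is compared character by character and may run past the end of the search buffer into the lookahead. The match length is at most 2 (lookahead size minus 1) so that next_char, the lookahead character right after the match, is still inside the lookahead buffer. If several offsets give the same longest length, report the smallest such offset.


Try each offset into the search buffer:
  offset=1 (pos 3, char 'b'): match length 1
  offset=2 (pos 2, char 'f'): match length 0
  offset=3 (pos 1, char 'd'): match length 0
  offset=4 (pos 0, char 'b'): match length 2
Longest match has length 2 at offset 4.
next_char = character at position 4 + 2 = 6 -> 'b'

Best match: offset=4, length=2 (matching 'bd' starting at position 0)
LZ77 triple: (4, 2, 'b')


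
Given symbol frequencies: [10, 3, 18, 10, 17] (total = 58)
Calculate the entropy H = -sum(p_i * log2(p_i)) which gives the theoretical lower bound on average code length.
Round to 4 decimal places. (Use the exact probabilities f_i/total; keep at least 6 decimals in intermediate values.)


Per-symbol terms -p_i * log2(p_i) with p_i = f_i/58:
  p = 10/58 = 0.172414: log2(p) = -2.536053, -p*log2(p) = 0.437251
  p = 3/58 = 0.051724: log2(p) = -4.273018, -p*log2(p) = 0.221018
  p = 18/58 = 0.310345: log2(p) = -1.688056, -p*log2(p) = 0.523879
  p = 10/58 = 0.172414: log2(p) = -2.536053, -p*log2(p) = 0.437251
  p = 17/58 = 0.293103: log2(p) = -1.770518, -p*log2(p) = 0.518945
H = 0.437251 + 0.221018 + 0.523879 + 0.437251 + 0.518945 = 2.138344

H = 2.1383 bits/symbol


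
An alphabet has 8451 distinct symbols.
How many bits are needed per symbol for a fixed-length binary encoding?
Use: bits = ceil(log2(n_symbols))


log2(8451) = 13.0449
Bracket: 2^13 = 8192 < 8451 <= 2^14 = 16384
So ceil(log2(8451)) = 14

bits = ceil(log2(8451)) = ceil(13.0449) = 14 bits


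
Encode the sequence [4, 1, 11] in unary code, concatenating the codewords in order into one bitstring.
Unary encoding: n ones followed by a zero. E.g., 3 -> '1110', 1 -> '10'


Encode each number as n ones followed by a terminating 0:
  4 -> 11110 (5 bits)
  1 -> 10 (2 bits)
  11 -> 111111111110 (12 bits)
Total length = 5 + 2 + 12 = 19 bits.

Unary([4, 1, 11]) = 1111010111111111110 (19 bits)


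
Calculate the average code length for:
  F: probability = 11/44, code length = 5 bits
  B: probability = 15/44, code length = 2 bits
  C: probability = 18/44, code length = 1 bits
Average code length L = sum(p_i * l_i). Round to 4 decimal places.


Weighted contributions p_i * l_i:
  F: (11/44) * 5 = 55/44
  B: (15/44) * 2 = 30/44
  C: (18/44) * 1 = 18/44
Sum = (55 + 30 + 18)/44 = 103/44

L = 103/44 = 2.3409 bits/symbol


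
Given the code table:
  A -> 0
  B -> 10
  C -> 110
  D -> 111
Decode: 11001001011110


Decoding:
110 -> C
0 -> A
10 -> B
0 -> A
10 -> B
111 -> D
10 -> B


Result: CABABDB


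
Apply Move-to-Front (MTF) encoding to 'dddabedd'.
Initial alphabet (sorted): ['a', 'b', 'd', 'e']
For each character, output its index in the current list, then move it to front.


MTF encoding:
'd': index 2 in ['a', 'b', 'd', 'e'] -> ['d', 'a', 'b', 'e']
'd': index 0 in ['d', 'a', 'b', 'e'] -> ['d', 'a', 'b', 'e']
'd': index 0 in ['d', 'a', 'b', 'e'] -> ['d', 'a', 'b', 'e']
'a': index 1 in ['d', 'a', 'b', 'e'] -> ['a', 'd', 'b', 'e']
'b': index 2 in ['a', 'd', 'b', 'e'] -> ['b', 'a', 'd', 'e']
'e': index 3 in ['b', 'a', 'd', 'e'] -> ['e', 'b', 'a', 'd']
'd': index 3 in ['e', 'b', 'a', 'd'] -> ['d', 'e', 'b', 'a']
'd': index 0 in ['d', 'e', 'b', 'a'] -> ['d', 'e', 'b', 'a']


Output: [2, 0, 0, 1, 2, 3, 3, 0]


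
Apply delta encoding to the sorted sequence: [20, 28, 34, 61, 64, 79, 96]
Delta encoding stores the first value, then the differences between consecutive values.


First value: 20
Deltas:
  28 - 20 = 8
  34 - 28 = 6
  61 - 34 = 27
  64 - 61 = 3
  79 - 64 = 15
  96 - 79 = 17


Delta encoded: [20, 8, 6, 27, 3, 15, 17]


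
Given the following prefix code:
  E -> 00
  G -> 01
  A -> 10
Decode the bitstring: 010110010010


Decoding step by step:
Bits 01 -> G
Bits 01 -> G
Bits 10 -> A
Bits 01 -> G
Bits 00 -> E
Bits 10 -> A


Decoded message: GGAGEA


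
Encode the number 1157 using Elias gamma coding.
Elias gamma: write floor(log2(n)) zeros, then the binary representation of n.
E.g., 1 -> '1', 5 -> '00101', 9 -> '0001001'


num_bits = floor(log2(1157)) + 1 = 11
leading_zeros = num_bits - 1 = 10
binary(1157) = 10010000101

Elias gamma(1157) = '0000000000' + '10010000101' = 000000000010010000101 (21 bits)


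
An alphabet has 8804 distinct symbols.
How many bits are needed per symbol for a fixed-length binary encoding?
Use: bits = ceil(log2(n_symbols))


log2(8804) = 13.1039
Bracket: 2^13 = 8192 < 8804 <= 2^14 = 16384
So ceil(log2(8804)) = 14

bits = ceil(log2(8804)) = ceil(13.1039) = 14 bits


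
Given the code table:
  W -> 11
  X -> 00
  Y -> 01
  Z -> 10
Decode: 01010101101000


Decoding:
01 -> Y
01 -> Y
01 -> Y
01 -> Y
10 -> Z
10 -> Z
00 -> X


Result: YYYYZZX


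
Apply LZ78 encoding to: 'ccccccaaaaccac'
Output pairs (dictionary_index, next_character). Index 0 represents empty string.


LZ78 encoding steps:
Dictionary: {0: ''}
Step 1: w='' (idx 0), next='c' -> output (0, 'c'), add 'c' as idx 1
Step 2: w='c' (idx 1), next='c' -> output (1, 'c'), add 'cc' as idx 2
Step 3: w='cc' (idx 2), next='c' -> output (2, 'c'), add 'ccc' as idx 3
Step 4: w='' (idx 0), next='a' -> output (0, 'a'), add 'a' as idx 4
Step 5: w='a' (idx 4), next='a' -> output (4, 'a'), add 'aa' as idx 5
Step 6: w='a' (idx 4), next='c' -> output (4, 'c'), add 'ac' as idx 6
Step 7: w='c' (idx 1), next='a' -> output (1, 'a'), add 'ca' as idx 7
Step 8: w='c' (idx 1), end of input -> output (1, '')


Encoded: [(0, 'c'), (1, 'c'), (2, 'c'), (0, 'a'), (4, 'a'), (4, 'c'), (1, 'a'), (1, '')]


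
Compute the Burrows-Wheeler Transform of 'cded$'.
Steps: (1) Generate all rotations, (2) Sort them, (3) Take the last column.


Rotations (sorted):
  0: $cded -> last char: d
  1: cded$ -> last char: $
  2: d$cde -> last char: e
  3: ded$c -> last char: c
  4: ed$cd -> last char: d


BWT = d$ecd


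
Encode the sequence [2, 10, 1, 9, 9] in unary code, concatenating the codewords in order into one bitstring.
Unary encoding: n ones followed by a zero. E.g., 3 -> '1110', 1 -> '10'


Encode each number as n ones followed by a terminating 0:
  2 -> 110 (3 bits)
  10 -> 11111111110 (11 bits)
  1 -> 10 (2 bits)
  9 -> 1111111110 (10 bits)
  9 -> 1111111110 (10 bits)
Total length = 3 + 11 + 2 + 10 + 10 = 36 bits.

Unary([2, 10, 1, 9, 9]) = 110111111111101011111111101111111110 (36 bits)


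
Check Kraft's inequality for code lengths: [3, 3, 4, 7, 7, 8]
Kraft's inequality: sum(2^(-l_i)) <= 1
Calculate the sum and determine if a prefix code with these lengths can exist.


Sum = 2^(-3) + 2^(-3) + 2^(-4) + 2^(-7) + 2^(-7) + 2^(-8)
    = 0.125 + 0.125 + 0.0625 + 0.0078125 + 0.0078125 + 0.00390625
    = 85/256 = 0.33203125
Since 0.33203125 <= 1, Kraft's inequality IS satisfied.
A prefix code with these lengths CAN exist.

Kraft sum = 0.33203125. Satisfied.


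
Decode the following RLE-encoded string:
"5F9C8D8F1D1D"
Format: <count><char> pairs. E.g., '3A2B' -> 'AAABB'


Expanding each <count><char> pair:
  5F -> 'FFFFF'
  9C -> 'CCCCCCCCC'
  8D -> 'DDDDDDDD'
  8F -> 'FFFFFFFF'
  1D -> 'D'
  1D -> 'D'

Decoded = FFFFFCCCCCCCCCDDDDDDDDFFFFFFFFDD


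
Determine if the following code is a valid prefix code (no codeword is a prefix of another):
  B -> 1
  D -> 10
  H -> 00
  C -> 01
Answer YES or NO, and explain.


Checking each pair (does one codeword prefix another?):
  B='1' vs D='10': prefix -- VIOLATION

NO -- this is NOT a valid prefix code. B (1) is a prefix of D (10).


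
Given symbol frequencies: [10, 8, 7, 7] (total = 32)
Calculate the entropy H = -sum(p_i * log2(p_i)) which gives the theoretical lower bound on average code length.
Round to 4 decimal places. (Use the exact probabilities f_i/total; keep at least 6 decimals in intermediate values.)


Per-symbol terms -p_i * log2(p_i) with p_i = f_i/32:
  p = 10/32 = 0.312500: log2(p) = -1.678072, -p*log2(p) = 0.524397
  p = 8/32 = 0.250000: log2(p) = -2.000000, -p*log2(p) = 0.500000
  p = 7/32 = 0.218750: log2(p) = -2.192645, -p*log2(p) = 0.479641
  p = 7/32 = 0.218750: log2(p) = -2.192645, -p*log2(p) = 0.479641
H = 0.524397 + 0.500000 + 0.479641 + 0.479641 = 1.983679

H = 1.9837 bits/symbol


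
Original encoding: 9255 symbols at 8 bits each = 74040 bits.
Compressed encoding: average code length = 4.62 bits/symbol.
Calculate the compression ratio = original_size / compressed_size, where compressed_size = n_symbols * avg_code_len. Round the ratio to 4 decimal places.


original_size = n_symbols * orig_bits = 9255 * 8 = 74040 bits
compressed_size = n_symbols * avg_code_len = 9255 * 4.62 = 42758.1 bits
ratio = original_size / compressed_size = 74040 / 42758.1 = 1.7316

Compression ratio = 1.7316


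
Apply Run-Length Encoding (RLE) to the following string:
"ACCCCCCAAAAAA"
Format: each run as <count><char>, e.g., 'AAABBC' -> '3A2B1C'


Scanning runs left to right:
  i=0: run of 'A' x 1 -> '1A'
  i=1: run of 'C' x 6 -> '6C'
  i=7: run of 'A' x 6 -> '6A'

RLE = 1A6C6A


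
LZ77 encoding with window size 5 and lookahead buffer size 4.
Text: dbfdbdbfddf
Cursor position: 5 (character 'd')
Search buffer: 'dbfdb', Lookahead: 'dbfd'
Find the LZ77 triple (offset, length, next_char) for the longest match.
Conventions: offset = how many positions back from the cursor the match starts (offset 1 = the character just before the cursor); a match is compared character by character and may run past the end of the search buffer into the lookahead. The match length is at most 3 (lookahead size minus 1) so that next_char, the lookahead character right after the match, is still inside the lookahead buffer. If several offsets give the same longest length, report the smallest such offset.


Try each offset into the search buffer:
  offset=1 (pos 4, char 'b'): match length 0
  offset=2 (pos 3, char 'd'): match length 2
  offset=3 (pos 2, char 'f'): match length 0
  offset=4 (pos 1, char 'b'): match length 0
  offset=5 (pos 0, char 'd'): match length 3
Longest match has length 3 at offset 5.
next_char = character at position 5 + 3 = 8 -> 'd'

Best match: offset=5, length=3 (matching 'dbf' starting at position 0)
LZ77 triple: (5, 3, 'd')


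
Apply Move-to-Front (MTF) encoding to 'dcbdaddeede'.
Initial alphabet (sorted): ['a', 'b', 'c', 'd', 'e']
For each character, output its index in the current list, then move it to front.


MTF encoding:
'd': index 3 in ['a', 'b', 'c', 'd', 'e'] -> ['d', 'a', 'b', 'c', 'e']
'c': index 3 in ['d', 'a', 'b', 'c', 'e'] -> ['c', 'd', 'a', 'b', 'e']
'b': index 3 in ['c', 'd', 'a', 'b', 'e'] -> ['b', 'c', 'd', 'a', 'e']
'd': index 2 in ['b', 'c', 'd', 'a', 'e'] -> ['d', 'b', 'c', 'a', 'e']
'a': index 3 in ['d', 'b', 'c', 'a', 'e'] -> ['a', 'd', 'b', 'c', 'e']
'd': index 1 in ['a', 'd', 'b', 'c', 'e'] -> ['d', 'a', 'b', 'c', 'e']
'd': index 0 in ['d', 'a', 'b', 'c', 'e'] -> ['d', 'a', 'b', 'c', 'e']
'e': index 4 in ['d', 'a', 'b', 'c', 'e'] -> ['e', 'd', 'a', 'b', 'c']
'e': index 0 in ['e', 'd', 'a', 'b', 'c'] -> ['e', 'd', 'a', 'b', 'c']
'd': index 1 in ['e', 'd', 'a', 'b', 'c'] -> ['d', 'e', 'a', 'b', 'c']
'e': index 1 in ['d', 'e', 'a', 'b', 'c'] -> ['e', 'd', 'a', 'b', 'c']


Output: [3, 3, 3, 2, 3, 1, 0, 4, 0, 1, 1]


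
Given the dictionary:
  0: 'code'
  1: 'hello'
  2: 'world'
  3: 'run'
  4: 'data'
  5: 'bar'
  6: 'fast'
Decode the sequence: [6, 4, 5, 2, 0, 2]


Look up each index in the dictionary:
  6 -> 'fast'
  4 -> 'data'
  5 -> 'bar'
  2 -> 'world'
  0 -> 'code'
  2 -> 'world'

Decoded: "fast data bar world code world"


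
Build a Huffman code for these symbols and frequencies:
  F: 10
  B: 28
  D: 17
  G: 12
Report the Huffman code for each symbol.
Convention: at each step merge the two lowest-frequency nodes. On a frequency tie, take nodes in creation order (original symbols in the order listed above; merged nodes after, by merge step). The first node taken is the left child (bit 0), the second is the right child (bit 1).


Huffman tree construction:
Step 1: Merge F(10) + G(12) = 22
Step 2: Merge D(17) + (F+G)(22) = 39
Step 3: Merge B(28) + (D+(F+G))(39) = 67
Read each symbol's code off the tree from the root (left child = 0, right child = 1).

Codes:
  F: 110 (length 3)
  B: 0 (length 1)
  D: 10 (length 2)
  G: 111 (length 3)
Average code length: 128/67 = 1.9104 bits/symbol


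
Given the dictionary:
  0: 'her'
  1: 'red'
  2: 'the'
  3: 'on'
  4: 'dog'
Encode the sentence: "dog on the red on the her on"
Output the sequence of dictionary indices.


Look up each word in the dictionary:
  'dog' -> 4
  'on' -> 3
  'the' -> 2
  'red' -> 1
  'on' -> 3
  'the' -> 2
  'her' -> 0
  'on' -> 3

Encoded: [4, 3, 2, 1, 3, 2, 0, 3]


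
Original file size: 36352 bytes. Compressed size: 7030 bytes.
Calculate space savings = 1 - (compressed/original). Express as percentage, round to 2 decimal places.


ratio = compressed/original = 7030/36352 = 0.193387
savings = 1 - ratio = 1 - 0.193387 = 0.806613
as a percentage: 0.806613 * 100 = 80.66%

Space savings = 1 - 7030/36352 = 80.66%


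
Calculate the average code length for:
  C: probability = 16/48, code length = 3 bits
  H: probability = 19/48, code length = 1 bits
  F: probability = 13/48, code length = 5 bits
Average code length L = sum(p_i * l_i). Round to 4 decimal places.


Weighted contributions p_i * l_i:
  C: (16/48) * 3 = 48/48
  H: (19/48) * 1 = 19/48
  F: (13/48) * 5 = 65/48
Sum = (48 + 19 + 65)/48 = 132/48

L = 132/48 = 2.7500 bits/symbol


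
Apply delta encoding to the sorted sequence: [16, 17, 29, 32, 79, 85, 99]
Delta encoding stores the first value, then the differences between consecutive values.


First value: 16
Deltas:
  17 - 16 = 1
  29 - 17 = 12
  32 - 29 = 3
  79 - 32 = 47
  85 - 79 = 6
  99 - 85 = 14


Delta encoded: [16, 1, 12, 3, 47, 6, 14]


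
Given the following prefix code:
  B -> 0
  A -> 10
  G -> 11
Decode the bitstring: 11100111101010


Decoding step by step:
Bits 11 -> G
Bits 10 -> A
Bits 0 -> B
Bits 11 -> G
Bits 11 -> G
Bits 0 -> B
Bits 10 -> A
Bits 10 -> A


Decoded message: GABGGBAA


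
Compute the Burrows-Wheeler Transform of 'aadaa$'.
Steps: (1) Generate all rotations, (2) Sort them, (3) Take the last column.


Rotations (sorted):
  0: $aadaa -> last char: a
  1: a$aada -> last char: a
  2: aa$aad -> last char: d
  3: aadaa$ -> last char: $
  4: adaa$a -> last char: a
  5: daa$aa -> last char: a


BWT = aad$aa


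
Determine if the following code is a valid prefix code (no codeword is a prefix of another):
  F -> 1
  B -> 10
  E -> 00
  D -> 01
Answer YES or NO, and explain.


Checking each pair (does one codeword prefix another?):
  F='1' vs B='10': prefix -- VIOLATION

NO -- this is NOT a valid prefix code. F (1) is a prefix of B (10).


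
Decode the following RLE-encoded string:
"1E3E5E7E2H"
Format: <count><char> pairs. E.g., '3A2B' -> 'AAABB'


Expanding each <count><char> pair:
  1E -> 'E'
  3E -> 'EEE'
  5E -> 'EEEEE'
  7E -> 'EEEEEEE'
  2H -> 'HH'

Decoded = EEEEEEEEEEEEEEEEHH


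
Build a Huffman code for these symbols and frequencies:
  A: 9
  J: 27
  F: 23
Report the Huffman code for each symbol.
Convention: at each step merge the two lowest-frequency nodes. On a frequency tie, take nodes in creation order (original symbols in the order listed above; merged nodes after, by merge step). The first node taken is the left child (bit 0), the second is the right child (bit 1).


Huffman tree construction:
Step 1: Merge A(9) + F(23) = 32
Step 2: Merge J(27) + (A+F)(32) = 59
Read each symbol's code off the tree from the root (left child = 0, right child = 1).

Codes:
  A: 10 (length 2)
  J: 0 (length 1)
  F: 11 (length 2)
Average code length: 91/59 = 1.5424 bits/symbol


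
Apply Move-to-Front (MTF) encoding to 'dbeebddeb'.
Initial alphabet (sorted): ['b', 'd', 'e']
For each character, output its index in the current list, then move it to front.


MTF encoding:
'd': index 1 in ['b', 'd', 'e'] -> ['d', 'b', 'e']
'b': index 1 in ['d', 'b', 'e'] -> ['b', 'd', 'e']
'e': index 2 in ['b', 'd', 'e'] -> ['e', 'b', 'd']
'e': index 0 in ['e', 'b', 'd'] -> ['e', 'b', 'd']
'b': index 1 in ['e', 'b', 'd'] -> ['b', 'e', 'd']
'd': index 2 in ['b', 'e', 'd'] -> ['d', 'b', 'e']
'd': index 0 in ['d', 'b', 'e'] -> ['d', 'b', 'e']
'e': index 2 in ['d', 'b', 'e'] -> ['e', 'd', 'b']
'b': index 2 in ['e', 'd', 'b'] -> ['b', 'e', 'd']


Output: [1, 1, 2, 0, 1, 2, 0, 2, 2]
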